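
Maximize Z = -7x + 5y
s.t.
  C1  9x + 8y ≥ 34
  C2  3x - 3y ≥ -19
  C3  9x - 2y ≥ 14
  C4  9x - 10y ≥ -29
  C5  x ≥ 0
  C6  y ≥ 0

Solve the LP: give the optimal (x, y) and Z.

Feasible corners and Z = -7x + 5y:
  (2, 2) → Z = -4
  (34/9, 0) → Z = -238/9
  (11/4, 43/8) → Z = 61/8
The feasible region is unbounded (it extends along (1, 0), (10, 9)), but Z strictly decreases along every unbounded feasible direction, so there is no improving ray and the maximum is attained at a vertex.

The binding constraints are 9x - 2y = 14 and 9x - 10y = -29.
Solving simultaneously gives x = 11/4, y = 43/8.

x = 11/4, y = 43/8, maximum Z = 61/8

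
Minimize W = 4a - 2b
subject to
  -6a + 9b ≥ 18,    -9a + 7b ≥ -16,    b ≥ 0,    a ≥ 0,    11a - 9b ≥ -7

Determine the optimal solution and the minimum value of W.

a = 11/5, b = 52/15, minimum W = 28/15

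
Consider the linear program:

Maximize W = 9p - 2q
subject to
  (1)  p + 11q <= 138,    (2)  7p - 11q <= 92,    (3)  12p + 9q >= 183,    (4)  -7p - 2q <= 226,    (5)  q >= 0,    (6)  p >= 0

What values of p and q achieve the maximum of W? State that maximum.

Feasible corners and W = 9p - 2q:
  (115/4, 437/44) → W = 10511/44
  (257/41, 491/41) → W = 1331/41
  (947/65, 59/65) → W = 1681/13

p = 115/4, q = 437/44, maximum W = 10511/44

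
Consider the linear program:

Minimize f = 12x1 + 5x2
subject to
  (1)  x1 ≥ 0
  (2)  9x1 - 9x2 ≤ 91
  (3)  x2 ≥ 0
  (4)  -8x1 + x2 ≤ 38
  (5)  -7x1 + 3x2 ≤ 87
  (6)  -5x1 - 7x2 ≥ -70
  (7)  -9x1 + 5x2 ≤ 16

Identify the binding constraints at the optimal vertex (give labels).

Extreme points and f = 12x1 + 5x2:
  (0, 0) → f = 0
  (0, 16/5) → f = 16
  (91/9, 0) → f = 364/3
  (1267/108, 175/108) → f = 16079/108
  (119/44, 355/44) → f = 3203/44

The minimum is at (0, 0). Substituting into each constraint, equality holds for (1) and (3); the remaining constraints have slack.

(1) and (3)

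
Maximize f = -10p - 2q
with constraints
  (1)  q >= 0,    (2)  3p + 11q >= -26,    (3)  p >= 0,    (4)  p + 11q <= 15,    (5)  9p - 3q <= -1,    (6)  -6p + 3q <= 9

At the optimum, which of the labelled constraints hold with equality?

Feasible corners and f = -10p - 2q:
  (0, 15/11) → f = -30/11
  (0, 1/3) → f = -2/3
  (1/3, 4/3) → f = -6

The maximum is at (0, 1/3). Substituting into each constraint, equality holds for (3) and (5); the remaining constraints have slack.

(3) and (5)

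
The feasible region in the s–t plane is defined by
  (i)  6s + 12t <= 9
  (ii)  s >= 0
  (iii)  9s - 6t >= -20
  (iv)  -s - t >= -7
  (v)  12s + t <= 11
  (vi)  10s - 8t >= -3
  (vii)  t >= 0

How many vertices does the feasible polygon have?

Intersecting each pair of boundary lines and keeping only the points that satisfy every inequality leaves:
  (41/46, 7/23)
  (3/14, 9/14)
  (0, 3/8)
  (0, 0)
  (11/12, 0)

5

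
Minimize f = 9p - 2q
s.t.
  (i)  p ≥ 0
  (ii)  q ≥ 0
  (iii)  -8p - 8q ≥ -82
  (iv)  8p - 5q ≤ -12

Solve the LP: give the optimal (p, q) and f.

Extreme points and f = 9p - 2q:
  (0, 41/4) → f = -41/2
  (0, 12/5) → f = -24/5
  (157/52, 94/13) → f = 661/52

The binding constraints are p = 0 and -8p - 8q = -82.
Solving simultaneously gives p = 0, q = 41/4.

p = 0, q = 41/4, minimum f = -41/2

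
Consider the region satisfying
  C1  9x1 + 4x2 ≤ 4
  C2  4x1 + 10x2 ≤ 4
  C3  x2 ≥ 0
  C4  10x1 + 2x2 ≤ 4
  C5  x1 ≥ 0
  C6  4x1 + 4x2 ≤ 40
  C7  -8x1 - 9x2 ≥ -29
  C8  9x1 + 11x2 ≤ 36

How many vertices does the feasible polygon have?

5

Of the 28 pairwise boundary intersections, those satisfying every inequality are:
  (12/37, 10/37)
  (4/11, 2/11)
  (0, 2/5)
  (2/5, 0)
  (0, 0)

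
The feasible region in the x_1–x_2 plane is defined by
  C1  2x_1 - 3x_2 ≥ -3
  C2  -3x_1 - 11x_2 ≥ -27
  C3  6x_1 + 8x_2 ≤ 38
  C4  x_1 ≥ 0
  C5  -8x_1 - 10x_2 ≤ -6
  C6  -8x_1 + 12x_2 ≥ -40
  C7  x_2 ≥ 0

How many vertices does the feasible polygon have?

7

Of the 20 pairwise boundary intersections, those satisfying every inequality are:
  (48/31, 63/31)
  (0, 1)
  (101/21, 8/7)
  (97/17, 8/17)
  (0, 3/5)
  (3/4, 0)
  (5, 0)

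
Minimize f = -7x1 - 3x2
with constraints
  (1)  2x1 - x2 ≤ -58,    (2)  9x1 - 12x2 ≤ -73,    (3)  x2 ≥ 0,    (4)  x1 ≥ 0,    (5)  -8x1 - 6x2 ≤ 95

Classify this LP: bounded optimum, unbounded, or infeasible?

From the feasible point (0, 58), moving in the direction (0, 1) keeps every constraint satisfied while f decreases without bound.

unbounded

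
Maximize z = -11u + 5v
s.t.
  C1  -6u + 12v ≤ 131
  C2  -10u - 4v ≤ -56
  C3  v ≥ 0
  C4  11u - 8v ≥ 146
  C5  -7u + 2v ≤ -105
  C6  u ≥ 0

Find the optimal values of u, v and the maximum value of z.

Feasible corners and z = -11u + 5v:
  (100/3, 331/12) → z = -915/4
  (15, 0) → z = -165
  (274/17, 133/34) → z = -5363/34
The feasible region is unbounded (it extends along (2, 1), (1, 0)), but z strictly decreases along every unbounded feasible direction, so there is no improving ray and the maximum is attained at a vertex.

At the optimal vertex, 11u - 8v = 146 and -7u + 2v = -105.
Solving simultaneously gives u = 274/17, v = 133/34.

u = 274/17, v = 133/34, maximum z = -5363/34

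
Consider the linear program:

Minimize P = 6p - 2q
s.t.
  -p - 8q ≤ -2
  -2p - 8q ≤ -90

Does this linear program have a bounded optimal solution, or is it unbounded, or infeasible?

unbounded

From the feasible point (88, -43/4), moving in the direction (-8, 2) keeps every constraint satisfied while P decreases without bound.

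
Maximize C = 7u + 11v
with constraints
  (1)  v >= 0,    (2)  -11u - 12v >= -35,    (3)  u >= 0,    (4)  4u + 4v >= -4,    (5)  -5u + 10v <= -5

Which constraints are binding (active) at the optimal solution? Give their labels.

(2) and (5)

Feasible corners and C = 7u + 11v:
  (35/11, 0) → C = 245/11
  (1, 0) → C = 7
  (41/17, 12/17) → C = 419/17

The maximum is at (41/17, 12/17). Substituting into each constraint, equality holds for (2) and (5); the remaining constraints have slack.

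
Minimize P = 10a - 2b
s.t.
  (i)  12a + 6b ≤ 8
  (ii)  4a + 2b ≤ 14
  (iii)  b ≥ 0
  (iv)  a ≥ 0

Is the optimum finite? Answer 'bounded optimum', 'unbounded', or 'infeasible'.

Feasible corners and P = 10a - 2b:
  (2/3, 0) → P = 20/3
  (0, 4/3) → P = -8/3
  (0, 0) → P = 0
The feasible region has finitely many vertices and no improving ray; the minimum is -8/3 at (0, 4/3).

bounded optimum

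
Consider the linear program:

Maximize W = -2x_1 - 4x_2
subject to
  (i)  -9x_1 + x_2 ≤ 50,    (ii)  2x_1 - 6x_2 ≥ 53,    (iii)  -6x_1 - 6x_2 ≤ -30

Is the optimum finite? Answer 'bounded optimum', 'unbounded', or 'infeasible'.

From the feasible point (83/8, -43/8), moving in the direction (6, -6) keeps every constraint satisfied while W increases without bound.

unbounded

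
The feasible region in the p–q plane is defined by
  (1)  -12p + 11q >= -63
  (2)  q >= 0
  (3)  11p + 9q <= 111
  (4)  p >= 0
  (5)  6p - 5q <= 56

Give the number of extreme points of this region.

The feasible vertices (each the meet of two boundaries and inside every other half-plane) are:
  (21/4, 0)
  (1788/229, 639/229)
  (0, 0)
  (0, 37/3)

4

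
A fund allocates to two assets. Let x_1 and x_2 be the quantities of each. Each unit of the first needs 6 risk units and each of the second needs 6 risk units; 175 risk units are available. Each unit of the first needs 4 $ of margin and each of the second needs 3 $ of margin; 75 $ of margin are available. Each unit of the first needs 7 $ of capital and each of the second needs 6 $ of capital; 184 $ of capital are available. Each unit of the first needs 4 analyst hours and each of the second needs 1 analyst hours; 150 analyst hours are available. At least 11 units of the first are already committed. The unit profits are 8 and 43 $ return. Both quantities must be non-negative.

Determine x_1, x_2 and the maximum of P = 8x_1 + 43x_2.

x_1 = 11, x_2 = 31/3, maximum P = 1597/3

Feasible corners and P = 8x_1 + 43x_2:
  (75/4, 0) → P = 150
  (11, 0) → P = 88
  (11, 31/3) → P = 1597/3

The binding constraints are 4x_1 + 3x_2 = 75 and x_1 = 11.
Solving simultaneously gives x_1 = 11, x_2 = 31/3.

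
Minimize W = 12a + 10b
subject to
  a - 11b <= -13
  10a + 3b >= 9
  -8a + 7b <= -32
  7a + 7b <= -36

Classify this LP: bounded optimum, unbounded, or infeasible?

infeasible

The boundaries a - 11b = -13 and -8a + 7b = -32 meet at (443/81, 136/81), but that point violates 7a + 7b ≤ -36. Every candidate vertex is excluded by some other constraint, so the feasible region is empty.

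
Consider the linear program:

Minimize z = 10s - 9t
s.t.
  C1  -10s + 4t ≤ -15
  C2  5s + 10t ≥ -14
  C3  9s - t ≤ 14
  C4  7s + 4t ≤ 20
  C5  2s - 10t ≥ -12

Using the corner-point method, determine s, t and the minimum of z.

The binding constraints are -10s + 4t = -15 and 9s - t = 14.
Solving simultaneously gives s = 41/26, t = 5/26.

s = 41/26, t = 5/26, minimum z = 365/26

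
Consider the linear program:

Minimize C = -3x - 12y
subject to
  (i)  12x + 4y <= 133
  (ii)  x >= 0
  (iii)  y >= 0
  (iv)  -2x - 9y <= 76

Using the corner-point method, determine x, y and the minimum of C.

x = 0, y = 133/4, minimum C = -399

Corner points and C = -3x - 12y:
  (0, 133/4) → C = -399
  (133/12, 0) → C = -133/4
  (0, 0) → C = 0

At the optimal vertex, 12x + 4y = 133 and x = 0.
Solving simultaneously gives x = 0, y = 133/4.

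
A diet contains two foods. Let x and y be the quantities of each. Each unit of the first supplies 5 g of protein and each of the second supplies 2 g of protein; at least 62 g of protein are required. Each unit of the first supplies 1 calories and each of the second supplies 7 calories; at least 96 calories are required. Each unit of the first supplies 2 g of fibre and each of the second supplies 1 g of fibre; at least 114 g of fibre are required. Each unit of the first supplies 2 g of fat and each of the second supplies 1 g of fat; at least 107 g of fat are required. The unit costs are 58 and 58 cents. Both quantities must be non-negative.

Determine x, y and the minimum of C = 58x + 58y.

Extreme points and C = 58x + 58y:
  (0, 114) → C = 6612
  (96, 0) → C = 5568
  (54, 6) → C = 3480
The feasible region is unbounded (it extends along (0, 1), (1, 0)), but C strictly increases along every unbounded feasible direction, so there is no improving ray and the minimum is attained at a vertex.

x = 54, y = 6, minimum C = 3480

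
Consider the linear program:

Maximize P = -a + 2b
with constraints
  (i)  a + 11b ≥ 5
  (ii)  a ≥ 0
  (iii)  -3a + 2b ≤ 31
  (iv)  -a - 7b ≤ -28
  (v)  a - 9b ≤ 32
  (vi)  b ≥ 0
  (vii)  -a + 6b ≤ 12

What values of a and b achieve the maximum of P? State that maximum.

Extreme points and P = -a + 2b:
  (28, 0) → P = -28
  (84/13, 40/13) → P = -4/13
  (32, 0) → P = -32
The feasible region is unbounded (it extends along (6, 1), (9, 1)), but P strictly decreases along every unbounded feasible direction, so there is no improving ray and the maximum is attained at a vertex.

The optimum lies where -a - 7b = -28 and -a + 6b = 12.
Solving simultaneously gives a = 84/13, b = 40/13.

a = 84/13, b = 40/13, maximum P = -4/13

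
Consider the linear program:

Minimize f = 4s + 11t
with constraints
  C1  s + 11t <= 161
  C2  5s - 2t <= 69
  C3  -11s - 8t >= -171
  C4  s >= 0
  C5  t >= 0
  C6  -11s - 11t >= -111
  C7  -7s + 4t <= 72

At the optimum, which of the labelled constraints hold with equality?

C4 and C5

Feasible corners and f = 4s + 11t:
  (0, 0) → f = 0
  (0, 111/11) → f = 111
  (111/11, 0) → f = 444/11

The minimum is at (0, 0). Substituting into each constraint, equality holds for C4 and C5; the remaining constraints have slack.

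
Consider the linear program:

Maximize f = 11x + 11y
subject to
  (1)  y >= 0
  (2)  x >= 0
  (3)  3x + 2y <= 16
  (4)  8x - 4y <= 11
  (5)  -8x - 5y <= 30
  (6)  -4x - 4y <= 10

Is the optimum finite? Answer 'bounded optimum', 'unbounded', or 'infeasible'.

bounded optimum

Extreme points and f = 11x + 11y:
  (0, 0) → f = 0
  (11/8, 0) → f = 121/8
  (0, 8) → f = 88
  (43/14, 95/28) → f = 1991/28
The feasible region has finitely many vertices and no improving ray; the maximum is 88 at (0, 8).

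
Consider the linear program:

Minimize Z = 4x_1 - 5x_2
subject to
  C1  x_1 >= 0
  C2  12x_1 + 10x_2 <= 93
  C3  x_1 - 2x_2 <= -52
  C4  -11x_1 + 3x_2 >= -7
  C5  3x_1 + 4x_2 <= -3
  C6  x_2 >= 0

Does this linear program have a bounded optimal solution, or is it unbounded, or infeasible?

The boundaries x_1 - 2x_2 = -52 and 3x_1 + 4x_2 = -3 meet at (-107/5, 153/10), but that point violates x_1 ≥ 0. Every candidate vertex is excluded by some other constraint, so the feasible region is empty.

infeasible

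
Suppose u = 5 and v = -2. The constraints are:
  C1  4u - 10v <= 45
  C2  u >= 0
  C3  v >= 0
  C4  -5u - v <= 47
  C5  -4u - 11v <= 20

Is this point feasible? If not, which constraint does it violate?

Constraint C3: v = -2, which is not ≥ 0. All other constraints are satisfied.

not feasible — violates C3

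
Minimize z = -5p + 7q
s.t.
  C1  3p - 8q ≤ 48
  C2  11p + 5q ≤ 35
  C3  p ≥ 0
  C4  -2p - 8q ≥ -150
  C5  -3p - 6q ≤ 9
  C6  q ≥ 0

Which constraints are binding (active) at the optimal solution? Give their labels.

Feasible corners and z = -5p + 7q:
  (0, 7) → z = 49
  (35/11, 0) → z = -175/11
  (0, 0) → z = 0

The minimum is at (35/11, 0). Substituting into each constraint, equality holds for C2 and C6; the remaining constraints have slack.

C2 and C6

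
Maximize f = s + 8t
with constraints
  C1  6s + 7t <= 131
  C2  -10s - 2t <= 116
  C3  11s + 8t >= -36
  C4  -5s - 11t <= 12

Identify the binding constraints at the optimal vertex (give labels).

Extreme points and f = s + 8t:
  (-537/29, 1003/29) → f = 7487/29
  (1525/31, -727/31) → f = -4291/31
  (-428/29, 458/29) → f = 3236/29
  (-100/27, 16/27) → f = 28/27

The maximum is at (-537/29, 1003/29). Substituting into each constraint, equality holds for C1 and C2; the remaining constraints have slack.

C1 and C2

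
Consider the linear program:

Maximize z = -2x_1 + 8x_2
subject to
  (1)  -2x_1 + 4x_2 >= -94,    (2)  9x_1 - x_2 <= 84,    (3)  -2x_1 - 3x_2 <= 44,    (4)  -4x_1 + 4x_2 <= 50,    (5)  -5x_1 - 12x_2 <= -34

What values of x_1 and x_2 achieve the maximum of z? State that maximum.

x_1 = 193/16, x_2 = 393/16, maximum z = 1379/8

Corner points and z = -2x_1 + 8x_2:
  (193/16, 393/16) → z = 1379/8
  (1042/113, -114/113) → z = -2996/113
  (-116/17, 193/34) → z = 1004/17

At the optimal vertex, 9x_1 - x_2 = 84 and -4x_1 + 4x_2 = 50.
Solving simultaneously gives x_1 = 193/16, x_2 = 393/16.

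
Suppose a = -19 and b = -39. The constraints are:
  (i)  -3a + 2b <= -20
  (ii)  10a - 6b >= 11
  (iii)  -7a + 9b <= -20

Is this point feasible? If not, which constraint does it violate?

(i): -21 ≤ -20 ✓
(ii): 44 ≥ 11 ✓
(iii): -218 ≤ -20 ✓

feasible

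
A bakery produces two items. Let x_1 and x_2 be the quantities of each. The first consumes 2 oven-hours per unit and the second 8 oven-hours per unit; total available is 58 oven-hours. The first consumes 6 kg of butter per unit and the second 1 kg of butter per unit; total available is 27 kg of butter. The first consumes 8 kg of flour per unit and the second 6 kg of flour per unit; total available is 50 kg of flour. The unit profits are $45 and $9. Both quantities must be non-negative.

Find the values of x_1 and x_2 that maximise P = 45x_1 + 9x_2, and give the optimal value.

Feasible corners and P = 45x_1 + 9x_2:
  (0, 0) → P = 0
  (0, 29/4) → P = 261/4
  (9/2, 0) → P = 405/2
  (1, 7) → P = 108
  (4, 3) → P = 207

x_1 = 4, x_2 = 3, maximum P = 207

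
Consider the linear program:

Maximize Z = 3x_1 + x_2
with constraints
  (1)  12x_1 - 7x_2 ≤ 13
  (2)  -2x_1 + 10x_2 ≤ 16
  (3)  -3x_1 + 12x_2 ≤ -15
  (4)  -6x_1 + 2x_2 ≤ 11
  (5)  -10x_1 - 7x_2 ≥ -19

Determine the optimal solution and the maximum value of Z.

x_1 = 17/41, x_2 = -47/41, maximum Z = 4/41

Extreme points and Z = 3x_1 + x_2:
  (17/41, -47/41) → Z = 4/41
  (-103/18, -35/3) → Z = -173/6
  (-27/11, -41/22) → Z = -203/22

At the optimal vertex, 12x_1 - 7x_2 = 13 and -3x_1 + 12x_2 = -15.
Solving simultaneously gives x_1 = 17/41, x_2 = -47/41.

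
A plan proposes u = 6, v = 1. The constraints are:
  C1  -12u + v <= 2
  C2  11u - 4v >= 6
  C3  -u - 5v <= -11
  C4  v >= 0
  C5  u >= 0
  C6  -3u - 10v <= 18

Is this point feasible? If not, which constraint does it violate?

feasible

C1: -71 ≤ 2 ✓
C2: 62 ≥ 6 ✓
C3: -11 ≤ -11 ✓
C4: 1 ≥ 0 ✓
C5: 6 ≥ 0 ✓
C6: -28 ≤ 18 ✓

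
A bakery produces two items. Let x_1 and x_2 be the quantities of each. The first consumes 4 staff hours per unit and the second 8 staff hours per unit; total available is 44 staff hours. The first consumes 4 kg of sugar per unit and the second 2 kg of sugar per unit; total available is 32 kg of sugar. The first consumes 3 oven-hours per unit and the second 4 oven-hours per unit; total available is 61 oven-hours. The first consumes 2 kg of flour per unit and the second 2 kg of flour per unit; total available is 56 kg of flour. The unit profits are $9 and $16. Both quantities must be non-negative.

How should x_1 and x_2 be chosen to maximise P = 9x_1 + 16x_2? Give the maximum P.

Extreme points and P = 9x_1 + 16x_2:
  (0, 0) → P = 0
  (0, 11/2) → P = 88
  (8, 0) → P = 72
  (7, 2) → P = 95

x_1 = 7, x_2 = 2, maximum P = 95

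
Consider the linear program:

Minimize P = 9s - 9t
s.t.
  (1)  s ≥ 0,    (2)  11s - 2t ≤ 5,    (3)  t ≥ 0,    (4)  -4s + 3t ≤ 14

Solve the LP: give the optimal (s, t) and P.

Feasible corners and P = 9s - 9t:
  (0, 0) → P = 0
  (0, 14/3) → P = -42
  (5/11, 0) → P = 45/11
  (43/25, 174/25) → P = -1179/25

At the optimal vertex, 11s - 2t = 5 and -4s + 3t = 14.
Solving simultaneously gives s = 43/25, t = 174/25.

s = 43/25, t = 174/25, minimum P = -1179/25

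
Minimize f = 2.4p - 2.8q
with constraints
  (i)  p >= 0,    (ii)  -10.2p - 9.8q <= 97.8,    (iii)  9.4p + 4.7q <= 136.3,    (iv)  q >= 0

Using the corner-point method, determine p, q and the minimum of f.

The binding constraints are p = 0 and 9.4p + 4.7q = 136.3.
Solving simultaneously gives p = 0, q = 29.

p = 0, q = 29, minimum f = -81.2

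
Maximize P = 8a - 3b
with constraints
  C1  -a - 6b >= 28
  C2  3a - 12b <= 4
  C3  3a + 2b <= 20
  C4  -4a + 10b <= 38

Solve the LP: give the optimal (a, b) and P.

Vertices and P = 8a - 3b:
  (-52/5, -44/15) → P = -372/5
  (-254/17, -37/17) → P = -113
  (-248/9, -65/9) → P = -1789/9

The optimum lies where -a - 6b = 28 and 3a - 12b = 4.
Solving simultaneously gives a = -52/5, b = -44/15.

a = -52/5, b = -44/15, maximum P = -372/5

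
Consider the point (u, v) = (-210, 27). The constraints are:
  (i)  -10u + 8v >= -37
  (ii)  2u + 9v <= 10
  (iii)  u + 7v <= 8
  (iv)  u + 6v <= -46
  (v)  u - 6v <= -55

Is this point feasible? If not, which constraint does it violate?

(i): 2316 ≥ -37 ✓
(ii): -177 ≤ 10 ✓
(iii): -21 ≤ 8 ✓
(iv): -48 ≤ -46 ✓
(v): -372 ≤ -55 ✓

feasible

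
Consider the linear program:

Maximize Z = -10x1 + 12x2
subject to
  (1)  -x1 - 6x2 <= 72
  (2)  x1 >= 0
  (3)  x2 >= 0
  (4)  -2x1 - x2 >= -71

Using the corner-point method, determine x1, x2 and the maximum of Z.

x1 = 0, x2 = 71, maximum Z = 852

Corner points and Z = -10x1 + 12x2:
  (0, 0) → Z = 0
  (0, 71) → Z = 852
  (71/2, 0) → Z = -355

The optimum lies where x1 = 0 and -2x1 - x2 = -71.
Solving simultaneously gives x1 = 0, x2 = 71.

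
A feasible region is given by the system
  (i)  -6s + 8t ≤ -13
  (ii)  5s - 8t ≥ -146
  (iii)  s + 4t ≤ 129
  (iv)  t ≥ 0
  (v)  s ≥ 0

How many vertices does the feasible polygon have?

3

Pairwise boundary intersections that survive every other constraint:
  (271/8, 761/32)
  (13/6, 0)
  (129, 0)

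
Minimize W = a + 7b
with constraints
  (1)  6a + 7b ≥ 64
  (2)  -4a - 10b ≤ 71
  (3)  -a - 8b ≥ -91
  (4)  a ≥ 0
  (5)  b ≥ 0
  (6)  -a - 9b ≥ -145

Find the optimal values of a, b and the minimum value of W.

a = 32/3, b = 0, minimum W = 32/3

Corner points and W = a + 7b:
  (0, 64/7) → W = 64
  (32/3, 0) → W = 32/3
  (0, 91/8) → W = 637/8
  (91, 0) → W = 91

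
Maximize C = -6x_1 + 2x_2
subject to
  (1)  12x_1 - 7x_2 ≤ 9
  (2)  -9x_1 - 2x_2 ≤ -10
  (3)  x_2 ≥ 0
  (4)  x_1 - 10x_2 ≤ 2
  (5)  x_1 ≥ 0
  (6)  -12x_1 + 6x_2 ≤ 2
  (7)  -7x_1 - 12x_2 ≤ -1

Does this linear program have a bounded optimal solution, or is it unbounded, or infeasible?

Vertices and C = -6x_1 + 2x_2:
  (88/87, 13/29) → C = -150/29
  (28/39, 23/13) → C = -10/13
The feasible region has finitely many vertices and no improving ray; the maximum is -10/13 at (28/39, 23/13).

bounded optimum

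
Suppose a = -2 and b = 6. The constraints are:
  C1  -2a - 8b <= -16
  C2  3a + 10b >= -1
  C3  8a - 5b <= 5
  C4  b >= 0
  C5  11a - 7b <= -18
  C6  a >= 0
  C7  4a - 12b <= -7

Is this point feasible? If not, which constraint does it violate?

not feasible — violates C6

Constraint C6: a = -2, which is not ≥ 0. All other constraints are satisfied.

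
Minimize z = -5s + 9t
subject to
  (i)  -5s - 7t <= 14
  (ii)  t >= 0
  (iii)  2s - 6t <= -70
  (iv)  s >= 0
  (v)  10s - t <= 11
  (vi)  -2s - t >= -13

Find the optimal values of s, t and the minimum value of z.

s = 4/7, t = 83/7, minimum z = 727/7

Corner points and z = -5s + 9t:
  (0, 35/3) → z = 105
  (4/7, 83/7) → z = 727/7
  (0, 13) → z = 117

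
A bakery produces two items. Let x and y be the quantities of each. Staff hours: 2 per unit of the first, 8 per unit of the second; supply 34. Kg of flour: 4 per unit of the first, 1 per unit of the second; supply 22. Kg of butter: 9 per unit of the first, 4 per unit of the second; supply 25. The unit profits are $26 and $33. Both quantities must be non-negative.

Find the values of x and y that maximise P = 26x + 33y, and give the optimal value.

Vertices and P = 26x + 33y:
  (0, 0) → P = 0
  (0, 17/4) → P = 561/4
  (25/9, 0) → P = 650/9
  (1, 4) → P = 158

The optimum lies where 2x + 8y = 34 and 9x + 4y = 25.
Solving simultaneously gives x = 1, y = 4.

x = 1, y = 4, maximum P = 158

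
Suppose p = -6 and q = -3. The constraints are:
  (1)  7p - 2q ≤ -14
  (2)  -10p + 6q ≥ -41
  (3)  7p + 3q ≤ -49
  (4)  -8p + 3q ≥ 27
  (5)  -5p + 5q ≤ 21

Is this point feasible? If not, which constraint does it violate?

(1): -36 ≤ -14 ✓
(2): 42 ≥ -41 ✓
(3): -51 ≤ -49 ✓
(4): 39 ≥ 27 ✓
(5): 15 ≤ 21 ✓

feasible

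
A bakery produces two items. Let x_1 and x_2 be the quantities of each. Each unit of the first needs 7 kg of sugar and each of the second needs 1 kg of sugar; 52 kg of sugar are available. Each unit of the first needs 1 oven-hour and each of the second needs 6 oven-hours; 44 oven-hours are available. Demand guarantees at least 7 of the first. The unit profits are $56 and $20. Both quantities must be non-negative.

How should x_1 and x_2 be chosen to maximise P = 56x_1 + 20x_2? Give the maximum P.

Feasible corners and P = 56x_1 + 20x_2:
  (52/7, 0) → P = 416
  (7, 0) → P = 392
  (7, 3) → P = 452

The optimum lies where 7x_1 + x_2 = 52 and x_1 = 7.
Solving simultaneously gives x_1 = 7, x_2 = 3.

x_1 = 7, x_2 = 3, maximum P = 452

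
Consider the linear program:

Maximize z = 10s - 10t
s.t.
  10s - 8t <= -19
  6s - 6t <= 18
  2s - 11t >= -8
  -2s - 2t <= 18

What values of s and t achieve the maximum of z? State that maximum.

s = -91/18, t = -71/18, maximum z = -100/9

Feasible corners and z = 10s - 10t:
  (-145/94, 21/47) → z = -935/47
  (-91/18, -71/18) → z = -100/9
  (-107/13, -10/13) → z = -970/13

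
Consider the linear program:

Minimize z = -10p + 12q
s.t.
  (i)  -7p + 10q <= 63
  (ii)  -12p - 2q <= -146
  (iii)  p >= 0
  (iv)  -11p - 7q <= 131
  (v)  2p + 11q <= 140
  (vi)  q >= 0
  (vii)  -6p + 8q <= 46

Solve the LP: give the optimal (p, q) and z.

p = 70, q = 0, minimum z = -700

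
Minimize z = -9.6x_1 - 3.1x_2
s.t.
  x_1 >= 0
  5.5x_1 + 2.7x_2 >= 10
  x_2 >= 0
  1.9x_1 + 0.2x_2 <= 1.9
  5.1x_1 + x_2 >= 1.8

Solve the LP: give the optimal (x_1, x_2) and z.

Vertices and z = -9.6x_1 - 3.1x_2:
  (0, 100/27) → z = -310/27
  (0, 19/2) → z = -589/20
  (313/403, 855/403) → z = -56553/4030

x_1 = 0, x_2 = 9.5, minimum z = -29.45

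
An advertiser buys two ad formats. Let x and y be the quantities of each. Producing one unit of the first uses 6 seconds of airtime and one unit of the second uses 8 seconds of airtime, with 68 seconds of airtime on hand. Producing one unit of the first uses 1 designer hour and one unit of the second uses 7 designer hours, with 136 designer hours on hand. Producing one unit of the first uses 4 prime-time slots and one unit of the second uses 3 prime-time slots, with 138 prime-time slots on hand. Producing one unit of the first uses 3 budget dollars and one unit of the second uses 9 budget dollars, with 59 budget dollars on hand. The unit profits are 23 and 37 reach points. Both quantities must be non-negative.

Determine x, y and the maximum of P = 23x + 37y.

Feasible corners and P = 23x + 37y:
  (0, 0) → P = 0
  (0, 59/9) → P = 2183/9
  (34/3, 0) → P = 782/3
  (14/3, 5) → P = 877/3

At the optimal vertex, 6x + 8y = 68 and 3x + 9y = 59.
Solving simultaneously gives x = 14/3, y = 5.

x = 14/3, y = 5, maximum P = 877/3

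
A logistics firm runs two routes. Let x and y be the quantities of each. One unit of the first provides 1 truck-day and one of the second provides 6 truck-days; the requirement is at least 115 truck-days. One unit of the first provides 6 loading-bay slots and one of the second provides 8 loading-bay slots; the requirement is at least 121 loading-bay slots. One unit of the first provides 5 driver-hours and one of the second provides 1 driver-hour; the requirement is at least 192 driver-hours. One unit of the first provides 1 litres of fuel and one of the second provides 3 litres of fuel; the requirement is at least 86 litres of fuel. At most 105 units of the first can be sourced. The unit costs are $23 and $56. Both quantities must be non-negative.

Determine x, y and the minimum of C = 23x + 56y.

Vertices and C = 23x + 56y:
  (0, 192) → C = 10752
  (57, 29/3) → C = 5557/3
  (105, 5/3) → C = 7525/3
  (35, 17) → C = 1757
The feasible region is unbounded (it extends along (0, 1)), but C strictly increases along every unbounded feasible direction, so there is no improving ray and the minimum is attained at a vertex.

The binding constraints are 5x + y = 192 and x + 3y = 86.
Solving simultaneously gives x = 35, y = 17.

x = 35, y = 17, minimum C = 1757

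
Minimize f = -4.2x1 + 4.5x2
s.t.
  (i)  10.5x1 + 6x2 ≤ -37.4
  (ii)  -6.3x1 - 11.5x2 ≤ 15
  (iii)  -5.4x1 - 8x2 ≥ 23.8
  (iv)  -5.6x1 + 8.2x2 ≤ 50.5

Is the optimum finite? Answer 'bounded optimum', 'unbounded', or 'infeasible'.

infeasible

The boundaries 10.5x1 + 6x2 = -37.4 and -6.3x1 - 11.5x2 = 15 meet at (-6802/1659, 372/395), but that point violates -5.4x1 - 8x2 ≥ 23.8. Every candidate vertex is excluded by some other constraint, so the feasible region is empty.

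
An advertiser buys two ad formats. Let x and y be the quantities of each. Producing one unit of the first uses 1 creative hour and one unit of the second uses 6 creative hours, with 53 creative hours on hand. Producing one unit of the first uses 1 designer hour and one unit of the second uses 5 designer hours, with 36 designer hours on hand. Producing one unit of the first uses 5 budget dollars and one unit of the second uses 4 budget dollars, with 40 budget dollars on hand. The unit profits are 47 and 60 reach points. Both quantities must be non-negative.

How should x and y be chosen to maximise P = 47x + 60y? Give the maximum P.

x = 8/3, y = 20/3, maximum P = 1576/3

Feasible corners and P = 47x + 60y:
  (0, 0) → P = 0
  (0, 36/5) → P = 432
  (8, 0) → P = 376
  (8/3, 20/3) → P = 1576/3

At the optimal vertex, x + 5y = 36 and 5x + 4y = 40.
Solving simultaneously gives x = 8/3, y = 20/3.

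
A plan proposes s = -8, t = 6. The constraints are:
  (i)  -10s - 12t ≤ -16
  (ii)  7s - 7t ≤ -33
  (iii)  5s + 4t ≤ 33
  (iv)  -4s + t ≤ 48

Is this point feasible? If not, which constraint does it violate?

not feasible — violates (i)

Constraint (i): -10s - 12t = 8, which is not ≤ -16. All other constraints are satisfied.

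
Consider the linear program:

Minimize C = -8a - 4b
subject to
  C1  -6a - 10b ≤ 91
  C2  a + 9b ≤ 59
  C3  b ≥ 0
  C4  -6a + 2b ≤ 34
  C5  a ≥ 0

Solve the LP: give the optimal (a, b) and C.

a = 59, b = 0, minimum C = -472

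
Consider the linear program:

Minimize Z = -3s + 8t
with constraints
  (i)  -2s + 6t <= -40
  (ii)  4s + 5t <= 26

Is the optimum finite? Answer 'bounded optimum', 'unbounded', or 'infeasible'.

From the feasible point (178/17, -54/17), moving in the direction (5, -4) keeps every constraint satisfied while Z decreases without bound.

unbounded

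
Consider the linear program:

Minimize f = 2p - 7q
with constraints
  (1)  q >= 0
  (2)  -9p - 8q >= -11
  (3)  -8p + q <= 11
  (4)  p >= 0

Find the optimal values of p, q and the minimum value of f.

Extreme points and f = 2p - 7q:
  (11/9, 0) → f = 22/9
  (0, 0) → f = 0
  (0, 11/8) → f = -77/8

p = 0, q = 11/8, minimum f = -77/8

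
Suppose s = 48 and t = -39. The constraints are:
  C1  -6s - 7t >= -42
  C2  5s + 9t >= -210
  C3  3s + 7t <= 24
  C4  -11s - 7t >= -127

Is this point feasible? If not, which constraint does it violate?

not feasible — violates C4

Constraint C4: -11s - 7t = -255, which is not ≥ -127. All other constraints are satisfied.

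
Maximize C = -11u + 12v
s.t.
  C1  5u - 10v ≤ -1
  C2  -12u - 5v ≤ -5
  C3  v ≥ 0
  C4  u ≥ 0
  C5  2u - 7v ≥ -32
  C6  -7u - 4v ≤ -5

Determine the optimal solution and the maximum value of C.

u = 0, v = 32/7, maximum C = 384/7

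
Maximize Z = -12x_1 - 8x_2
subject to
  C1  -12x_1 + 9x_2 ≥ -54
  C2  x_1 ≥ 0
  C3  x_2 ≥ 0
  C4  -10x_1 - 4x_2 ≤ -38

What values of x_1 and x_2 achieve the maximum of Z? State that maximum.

x_1 = 19/5, x_2 = 0, maximum Z = -228/5

Extreme points and Z = -12x_1 - 8x_2:
  (9/2, 0) → Z = -54
  (0, 19/2) → Z = -76
  (19/5, 0) → Z = -228/5
The feasible region is unbounded (it extends along (0, 1), (3, 4)), but Z strictly decreases along every unbounded feasible direction, so there is no improving ray and the maximum is attained at a vertex.

The binding constraints are x_2 = 0 and -10x_1 - 4x_2 = -38.
Solving simultaneously gives x_1 = 19/5, x_2 = 0.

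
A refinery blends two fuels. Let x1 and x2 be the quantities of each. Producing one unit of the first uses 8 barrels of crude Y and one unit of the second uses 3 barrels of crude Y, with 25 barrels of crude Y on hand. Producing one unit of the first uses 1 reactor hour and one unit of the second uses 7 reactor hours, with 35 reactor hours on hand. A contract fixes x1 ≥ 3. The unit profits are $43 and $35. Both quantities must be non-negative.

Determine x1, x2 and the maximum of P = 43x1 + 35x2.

x1 = 3, x2 = 1/3, maximum P = 422/3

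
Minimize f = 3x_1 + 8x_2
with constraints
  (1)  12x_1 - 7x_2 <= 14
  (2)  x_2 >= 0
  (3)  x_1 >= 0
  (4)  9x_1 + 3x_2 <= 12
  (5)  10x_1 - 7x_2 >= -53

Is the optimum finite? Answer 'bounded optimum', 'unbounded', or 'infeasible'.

bounded optimum

Corner points and f = 3x_1 + 8x_2:
  (7/6, 0) → f = 7/2
  (14/11, 2/11) → f = 58/11
  (0, 0) → f = 0
  (0, 4) → f = 32
The feasible region has finitely many vertices and no improving ray; the minimum is 0 at (0, 0).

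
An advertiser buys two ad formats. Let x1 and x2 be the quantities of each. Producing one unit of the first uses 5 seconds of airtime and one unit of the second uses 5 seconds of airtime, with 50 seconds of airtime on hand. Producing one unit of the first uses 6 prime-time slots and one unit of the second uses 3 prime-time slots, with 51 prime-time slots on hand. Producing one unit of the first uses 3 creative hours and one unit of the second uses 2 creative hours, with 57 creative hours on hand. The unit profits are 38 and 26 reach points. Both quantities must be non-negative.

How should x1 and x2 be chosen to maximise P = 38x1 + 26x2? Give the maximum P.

x1 = 7, x2 = 3, maximum P = 344

Extreme points and P = 38x1 + 26x2:
  (0, 0) → P = 0
  (0, 10) → P = 260
  (17/2, 0) → P = 323
  (7, 3) → P = 344

The optimum lies where 5x1 + 5x2 = 50 and 6x1 + 3x2 = 51.
Solving simultaneously gives x1 = 7, x2 = 3.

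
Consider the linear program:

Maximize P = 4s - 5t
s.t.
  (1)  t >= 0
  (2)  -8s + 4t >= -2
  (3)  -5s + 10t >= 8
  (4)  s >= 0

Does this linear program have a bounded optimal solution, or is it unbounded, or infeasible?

bounded optimum

Vertices and P = 4s - 5t:
  (13/15, 37/30) → P = -27/10
  (0, 4/5) → P = -4
The feasible region has finitely many vertices and no improving ray; the maximum is -27/10 at (13/15, 37/30).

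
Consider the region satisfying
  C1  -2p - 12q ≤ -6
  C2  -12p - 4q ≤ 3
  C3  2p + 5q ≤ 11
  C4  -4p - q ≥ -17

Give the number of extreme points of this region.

Intersecting each pair of boundary lines and keeping only the points that satisfy every inequality leaves:
  (-15/34, 39/68)
  (99/23, -5/23)
  (-59/52, 69/26)
  (37/9, 5/9)

4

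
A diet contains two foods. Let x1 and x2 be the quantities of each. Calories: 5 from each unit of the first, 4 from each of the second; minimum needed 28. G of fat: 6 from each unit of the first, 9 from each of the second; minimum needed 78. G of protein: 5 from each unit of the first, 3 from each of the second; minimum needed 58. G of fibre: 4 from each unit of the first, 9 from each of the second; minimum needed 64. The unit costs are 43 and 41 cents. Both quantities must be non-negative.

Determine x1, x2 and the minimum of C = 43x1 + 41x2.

Corner points and C = 43x1 + 41x2:
  (0, 58/3) → C = 2378/3
  (16, 0) → C = 688
  (10, 8/3) → C = 1618/3
The feasible region is unbounded (it extends along (0, 1), (1, 0)), but C strictly increases along every unbounded feasible direction, so there is no improving ray and the minimum is attained at a vertex.

The optimum lies where 5x1 + 3x2 = 58 and 4x1 + 9x2 = 64.
Solving simultaneously gives x1 = 10, x2 = 8/3.

x1 = 10, x2 = 8/3, minimum C = 1618/3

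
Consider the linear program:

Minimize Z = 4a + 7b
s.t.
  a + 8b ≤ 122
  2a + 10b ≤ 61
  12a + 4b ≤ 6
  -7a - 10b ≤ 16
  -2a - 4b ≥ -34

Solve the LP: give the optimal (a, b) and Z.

Corner points and Z = 4a + 7b:
  (-23/14, 45/7) → Z = 269/7
  (-77/5, 459/50) → Z = 133/50
  (31/23, -117/46) → Z = -571/46

The optimum lies where 12a + 4b = 6 and -7a - 10b = 16.
Solving simultaneously gives a = 31/23, b = -117/46.

a = 31/23, b = -117/46, minimum Z = -571/46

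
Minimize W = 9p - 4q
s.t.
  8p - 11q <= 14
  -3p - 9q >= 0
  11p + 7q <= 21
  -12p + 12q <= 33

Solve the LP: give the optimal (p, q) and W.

p = -59/4, q = -12, minimum W = -339/4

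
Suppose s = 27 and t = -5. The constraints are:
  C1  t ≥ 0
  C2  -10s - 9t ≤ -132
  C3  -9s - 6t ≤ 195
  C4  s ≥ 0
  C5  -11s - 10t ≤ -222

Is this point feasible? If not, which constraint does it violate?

Constraint C1: t = -5, which is not ≥ 0. All other constraints are satisfied.

not feasible — violates C1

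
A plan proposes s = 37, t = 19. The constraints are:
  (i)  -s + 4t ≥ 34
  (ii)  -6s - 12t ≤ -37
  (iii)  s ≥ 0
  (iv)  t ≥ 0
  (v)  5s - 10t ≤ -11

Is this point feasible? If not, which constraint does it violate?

Constraint (v): 5s - 10t = -5, which is not ≤ -11. All other constraints are satisfied.

not feasible — violates (v)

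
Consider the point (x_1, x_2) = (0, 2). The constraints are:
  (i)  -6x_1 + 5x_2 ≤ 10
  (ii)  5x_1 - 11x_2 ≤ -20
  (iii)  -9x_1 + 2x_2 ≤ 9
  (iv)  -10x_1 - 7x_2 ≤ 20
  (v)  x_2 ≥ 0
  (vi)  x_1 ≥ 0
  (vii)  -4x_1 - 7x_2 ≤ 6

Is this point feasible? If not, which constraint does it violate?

(i): 10 ≤ 10 ✓
(ii): -22 ≤ -20 ✓
(iii): 4 ≤ 9 ✓
(iv): -14 ≤ 20 ✓
(v): 2 ≥ 0 ✓
(vi): 0 ≥ 0 ✓
(vii): -14 ≤ 6 ✓

feasible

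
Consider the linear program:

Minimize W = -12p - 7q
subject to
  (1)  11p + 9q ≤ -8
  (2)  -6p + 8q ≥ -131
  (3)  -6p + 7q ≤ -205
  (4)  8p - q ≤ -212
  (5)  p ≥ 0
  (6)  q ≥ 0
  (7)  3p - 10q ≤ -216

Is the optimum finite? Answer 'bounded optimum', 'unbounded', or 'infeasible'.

The boundaries q = 0 and 3p - 10q = -216 meet at (-72, 0), but that point violates -6p + 7q ≤ -205. Every candidate vertex is excluded by some other constraint, so the feasible region is empty.

infeasible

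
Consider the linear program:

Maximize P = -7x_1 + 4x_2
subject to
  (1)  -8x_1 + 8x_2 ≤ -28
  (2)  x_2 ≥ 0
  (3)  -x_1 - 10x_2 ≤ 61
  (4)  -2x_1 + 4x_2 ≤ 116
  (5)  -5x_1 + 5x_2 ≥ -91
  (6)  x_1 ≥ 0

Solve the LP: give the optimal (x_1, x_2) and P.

Vertices and P = -7x_1 + 4x_2:
  (7/2, 0) → P = -49/2
  (65, 123/2) → P = -209
  (91/5, 0) → P = -637/5
  (472/5, 381/5) → P = -356

x_1 = 7/2, x_2 = 0, maximum P = -49/2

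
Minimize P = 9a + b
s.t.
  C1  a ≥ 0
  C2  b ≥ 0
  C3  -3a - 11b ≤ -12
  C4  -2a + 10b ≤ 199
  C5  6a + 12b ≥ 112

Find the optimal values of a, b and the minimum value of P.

The feasible region is unbounded (it extends along (1, 0), (5, 1)), but P strictly increases along every unbounded feasible direction, so there is no improving ray and the minimum is attained at a vertex.

At the optimal vertex, a = 0 and 6a + 12b = 112.
Solving simultaneously gives a = 0, b = 28/3.

a = 0, b = 28/3, minimum P = 28/3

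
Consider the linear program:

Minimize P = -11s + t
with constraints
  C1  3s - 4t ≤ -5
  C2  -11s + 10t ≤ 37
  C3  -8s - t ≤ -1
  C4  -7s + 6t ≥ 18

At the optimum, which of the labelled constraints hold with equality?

Feasible corners and P = -11s + t:
  (-27/91, 307/91) → P = 604/91
  (21/2, 61/4) → P = -401/4
  (-12/55, 151/55) → P = 283/55

The minimum is at (21/2, 61/4). Substituting into each constraint, equality holds for C2 and C4; the remaining constraints have slack.

C2 and C4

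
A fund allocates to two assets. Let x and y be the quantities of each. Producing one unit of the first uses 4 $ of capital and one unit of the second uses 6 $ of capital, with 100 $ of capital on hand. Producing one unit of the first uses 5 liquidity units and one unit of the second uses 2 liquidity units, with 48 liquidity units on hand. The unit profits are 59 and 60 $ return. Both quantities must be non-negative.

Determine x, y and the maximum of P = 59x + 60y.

x = 4, y = 14, maximum P = 1076

Corner points and P = 59x + 60y:
  (0, 0) → P = 0
  (0, 50/3) → P = 1000
  (48/5, 0) → P = 2832/5
  (4, 14) → P = 1076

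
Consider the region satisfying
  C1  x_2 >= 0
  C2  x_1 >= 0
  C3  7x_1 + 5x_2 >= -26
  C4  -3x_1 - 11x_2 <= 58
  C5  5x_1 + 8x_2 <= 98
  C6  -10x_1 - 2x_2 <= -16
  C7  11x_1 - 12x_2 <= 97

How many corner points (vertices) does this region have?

Pairwise boundary intersections that survive every other constraint:
  (8/5, 0)
  (97/11, 0)
  (0, 49/4)
  (0, 8)
  (488/37, 593/148)

5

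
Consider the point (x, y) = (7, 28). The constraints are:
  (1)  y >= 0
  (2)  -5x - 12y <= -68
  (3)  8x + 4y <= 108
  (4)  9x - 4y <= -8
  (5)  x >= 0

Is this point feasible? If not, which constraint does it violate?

not feasible — violates (3)

Constraint (3): 8x + 4y = 168, which is not ≤ 108. All other constraints are satisfied.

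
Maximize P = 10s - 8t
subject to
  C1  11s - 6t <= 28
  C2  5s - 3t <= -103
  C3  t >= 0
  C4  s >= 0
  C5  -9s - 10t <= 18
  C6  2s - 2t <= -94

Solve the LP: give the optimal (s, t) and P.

s = 19, t = 66, maximum P = -338

Extreme points and P = 10s - 8t:
  (234, 1273/3) → P = -3164/3
  (19, 66) → P = -338
  (0, 47) → P = -376
The feasible region is unbounded (it extends along (0, 1), (6, 11)), but P strictly decreases along every unbounded feasible direction, so there is no improving ray and the maximum is attained at a vertex.

The binding constraints are 5s - 3t = -103 and 2s - 2t = -94.
Solving simultaneously gives s = 19, t = 66.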